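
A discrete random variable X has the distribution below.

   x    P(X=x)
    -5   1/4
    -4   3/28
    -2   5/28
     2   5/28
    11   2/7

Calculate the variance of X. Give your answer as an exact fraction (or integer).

E[X] = (1/4)·(-5) + (3/28)·(-4) + (5/28)·(-2) + (5/28)·2 + (2/7)·11 = 41/28
E[X²] = (1/4)·25 + (3/28)·16 + (5/28)·4 + (5/28)·4 + (2/7)·121 = 1231/28
Var(X) = 1231/28 − (41/28)² = 32787/784

32787/784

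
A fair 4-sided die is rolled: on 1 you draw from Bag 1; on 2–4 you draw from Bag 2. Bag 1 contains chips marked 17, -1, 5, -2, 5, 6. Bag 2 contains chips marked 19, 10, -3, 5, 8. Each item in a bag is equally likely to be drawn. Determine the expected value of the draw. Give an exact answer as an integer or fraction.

71/10

E[X | Bag 1] = (17 − 1 + 5 − 2 + 5 + 6)/6 = 5
E[X | Bag 2] = (19 + 10 − 3 + 5 + 8)/5 = 39/5
E[X] = (1/4)·5 + (3/4)·39/5 = 71/10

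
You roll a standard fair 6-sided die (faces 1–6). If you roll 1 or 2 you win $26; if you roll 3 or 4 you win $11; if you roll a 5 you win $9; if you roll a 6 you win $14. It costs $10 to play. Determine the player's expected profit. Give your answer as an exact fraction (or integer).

37/6 dollars

E[payout] = (1/6)·9 + (1/3)·11 + (1/6)·14 + (1/3)·26 = 97/6
Expected profit = 97/6 − 10 = 37/6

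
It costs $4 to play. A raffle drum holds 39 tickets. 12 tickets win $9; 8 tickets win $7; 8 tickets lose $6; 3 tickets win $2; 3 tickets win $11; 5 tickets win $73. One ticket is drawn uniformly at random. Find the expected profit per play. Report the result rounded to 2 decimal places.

E[payout] = (12/39)·9 + (8/39)·7 + (8/39)·(-6) + (3/39)·2 + (3/39)·11 + (5/39)·73 = 40/3
Expected profit = 40/3 − 4 = 28/3 ≈ $9.33

$9.33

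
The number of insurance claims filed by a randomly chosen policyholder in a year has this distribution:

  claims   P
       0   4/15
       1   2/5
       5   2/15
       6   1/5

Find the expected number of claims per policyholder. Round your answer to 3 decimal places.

2.267

E[X] = (4/15)·0 + (2/5)·1 + (2/15)·5 + (1/5)·6
     = 34/15 ≈ 2.267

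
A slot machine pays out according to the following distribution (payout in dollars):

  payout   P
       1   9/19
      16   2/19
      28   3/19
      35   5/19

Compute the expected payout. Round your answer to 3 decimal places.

$15.789

E[X] = (9/19)·1 + (2/19)·16 + (3/19)·28 + (5/19)·35
     = 300/19 ≈ 15.789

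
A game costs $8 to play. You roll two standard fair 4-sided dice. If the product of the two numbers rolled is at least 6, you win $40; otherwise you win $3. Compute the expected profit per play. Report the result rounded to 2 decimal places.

E[payout] = (1/2)·3 + (1/2)·40 = 43/2
Expected profit = 43/2 − 8 = 27/2 ≈ $13.50

$13.50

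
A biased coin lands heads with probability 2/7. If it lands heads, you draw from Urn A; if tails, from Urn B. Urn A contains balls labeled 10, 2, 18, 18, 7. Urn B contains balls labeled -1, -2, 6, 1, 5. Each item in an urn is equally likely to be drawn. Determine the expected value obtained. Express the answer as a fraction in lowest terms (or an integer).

E[X | Urn A] = (10 + 2 + 18 + 18 + 7)/5 = 11
E[X | Urn B] = (-1 − 2 + 6 + 1 + 5)/5 = 9/5
E[X] = (2/7)·11 + (5/7)·9/5 = 31/7

31/7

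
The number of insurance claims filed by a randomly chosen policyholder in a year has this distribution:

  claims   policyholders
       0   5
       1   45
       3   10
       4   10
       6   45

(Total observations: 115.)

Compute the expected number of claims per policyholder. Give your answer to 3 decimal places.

Total = 115, so P(claims=0) = 5/115, etc.
E[X] = (1/23)·0 + (9/23)·1 + (2/23)·3 + (2/23)·4 + (9/23)·6
     = 77/23 ≈ 3.348

3.348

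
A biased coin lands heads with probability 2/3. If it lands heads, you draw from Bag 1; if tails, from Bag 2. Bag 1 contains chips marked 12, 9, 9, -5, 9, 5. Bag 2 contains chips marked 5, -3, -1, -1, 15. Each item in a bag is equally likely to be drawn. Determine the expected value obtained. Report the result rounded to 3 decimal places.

5.333

E[X | Bag 1] = (12 + 9 + 9 − 5 + 9 + 5)/6 = 13/2
E[X | Bag 2] = (5 − 3 − 1 − 1 + 15)/5 = 3
E[X] = (2/3)·13/2 + (1/3)·3 = 16/3 ≈ 5.333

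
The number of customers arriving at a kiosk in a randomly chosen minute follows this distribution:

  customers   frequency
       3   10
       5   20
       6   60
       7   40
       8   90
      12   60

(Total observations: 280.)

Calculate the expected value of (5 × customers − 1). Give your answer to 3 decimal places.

Total = 280, so P(customers=3) = 10/280, etc.
E[5x-1] = (1/28)·14 + (1/14)·24 + (3/14)·29 + (1/7)·34 + (9/28)·39 + (3/14)·59
     = 1077/28 ≈ 38.464

38.464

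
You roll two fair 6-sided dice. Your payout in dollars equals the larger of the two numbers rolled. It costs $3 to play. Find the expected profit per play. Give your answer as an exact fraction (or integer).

Distribution of the larger of the two numbers rolled: 1 w.p. 1/36, 2 w.p. 1/12, 3 w.p. 5/36, 4 w.p. 7/36, 5 w.p. 1/4, 6 w.p. 11/36
E[payout] = (1/36)·1 + (1/12)·2 + (5/36)·3 + (7/36)·4 + (1/4)·5 + (11/36)·6 = 161/36
Expected profit = 161/36 − 3 = 53/36

53/36 dollars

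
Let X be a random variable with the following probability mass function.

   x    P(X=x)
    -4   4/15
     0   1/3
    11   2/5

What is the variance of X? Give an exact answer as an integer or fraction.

374/9

E[X] = (4/15)·(-4) + (1/3)·0 + (2/5)·11 = 10/3
E[X²] = (4/15)·16 + (1/3)·0 + (2/5)·121 = 158/3
Var(X) = 158/3 − (10/3)² = 374/9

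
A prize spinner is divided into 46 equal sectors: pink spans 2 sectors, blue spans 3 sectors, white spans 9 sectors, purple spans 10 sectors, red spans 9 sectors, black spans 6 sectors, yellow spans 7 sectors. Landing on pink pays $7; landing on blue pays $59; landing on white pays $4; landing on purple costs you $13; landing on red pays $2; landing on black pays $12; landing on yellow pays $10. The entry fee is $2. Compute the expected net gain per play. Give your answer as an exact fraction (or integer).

165/46 dollars

E[payout] = (2/46)·7 + (3/46)·59 + (9/46)·4 + (10/46)·(-13) + (9/46)·2 + (6/46)·12 + (7/46)·10 = 257/46
Expected profit = 257/46 − 2 = 165/46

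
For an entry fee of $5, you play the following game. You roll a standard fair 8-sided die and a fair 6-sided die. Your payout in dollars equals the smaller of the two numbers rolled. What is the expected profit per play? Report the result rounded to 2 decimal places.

Distribution of the smaller of the two numbers rolled: 1 w.p. 13/48, 2 w.p. 11/48, 3 w.p. 3/16, 4 w.p. 7/48, 5 w.p. 5/48, 6 w.p. 1/16
E[payout] = (13/48)·1 + (11/48)·2 + (3/16)·3 + (7/48)·4 + (5/48)·5 + (1/16)·6 = 133/48
Expected profit = 133/48 − 5 = -107/48 ≈ -$2.23

-$2.23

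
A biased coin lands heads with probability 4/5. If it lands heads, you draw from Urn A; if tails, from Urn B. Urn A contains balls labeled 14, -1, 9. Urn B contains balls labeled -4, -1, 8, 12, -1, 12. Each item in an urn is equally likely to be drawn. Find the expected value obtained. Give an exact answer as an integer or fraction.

E[X | Urn A] = (14 − 1 + 9)/3 = 22/3
E[X | Urn B] = (-4 − 1 + 8 + 12 − 1 + 12)/6 = 13/3
E[X] = (4/5)·22/3 + (1/5)·13/3 = 101/15

101/15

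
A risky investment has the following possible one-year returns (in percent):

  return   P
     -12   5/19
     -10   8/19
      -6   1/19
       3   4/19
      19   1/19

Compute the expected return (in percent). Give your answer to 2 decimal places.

E[X] = (5/19)·(-12) + (8/19)·(-10) + (1/19)·(-6) + (4/19)·3 + (1/19)·19
     = -115/19 ≈ -6.05

-6.05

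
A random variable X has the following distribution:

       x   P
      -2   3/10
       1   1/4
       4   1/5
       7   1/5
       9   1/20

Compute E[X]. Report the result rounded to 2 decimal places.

E[X] = (3/10)·(-2) + (1/4)·1 + (1/5)·4 + (1/5)·7 + (1/20)·9
     = 23/10 ≈ 2.30

2.30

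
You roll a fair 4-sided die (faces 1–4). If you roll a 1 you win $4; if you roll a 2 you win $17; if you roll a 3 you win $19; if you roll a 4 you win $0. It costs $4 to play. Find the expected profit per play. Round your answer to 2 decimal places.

E[payout] = (1/4)·0 + (1/4)·4 + (1/4)·17 + (1/4)·19 = 10
Expected profit = 10 − 4 = 6 ≈ $6.00

$6.00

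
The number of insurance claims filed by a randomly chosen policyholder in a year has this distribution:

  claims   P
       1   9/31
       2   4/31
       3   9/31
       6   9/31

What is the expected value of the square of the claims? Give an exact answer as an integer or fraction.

E[X²] = (9/31)·1 + (4/31)·4 + (9/31)·9 + (9/31)·36
     = 430/31

430/31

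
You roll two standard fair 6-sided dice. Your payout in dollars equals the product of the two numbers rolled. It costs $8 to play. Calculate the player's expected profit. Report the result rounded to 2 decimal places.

Distribution of the product of the two numbers rolled: 1 w.p. 1/36, 2 w.p. 1/18, 3 w.p. 1/18, 4 w.p. 1/12, 5 w.p. 1/18, 6 w.p. 1/9, …
E[payout] = (1/36)·1 + (1/18)·2 + (1/18)·3 + (1/12)·4 + (1/18)·5 + (1/9)·6 + (1/18)·8 + (1/36)·9 + (1/18)·10 + (1/9)·12 + (1/18)·15 + (1/36)·16 + (1/18)·18 + (1/18)·20 + (1/18)·24 + (1/36)·25 + (1/18)·30 + (1/36)·36 = 49/4
Expected profit = 49/4 − 8 = 17/4 ≈ $4.25

$4.25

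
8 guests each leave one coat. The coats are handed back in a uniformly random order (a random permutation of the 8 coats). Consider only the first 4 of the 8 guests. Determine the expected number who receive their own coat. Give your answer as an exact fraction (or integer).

1/2

Let Xᵢ = 1 if person i gets their own coat. For each i, P(Xᵢ=1) = 1/8.
By linearity of expectation, E[X₁+…+X_4] = 4·(1/8) = 1/2.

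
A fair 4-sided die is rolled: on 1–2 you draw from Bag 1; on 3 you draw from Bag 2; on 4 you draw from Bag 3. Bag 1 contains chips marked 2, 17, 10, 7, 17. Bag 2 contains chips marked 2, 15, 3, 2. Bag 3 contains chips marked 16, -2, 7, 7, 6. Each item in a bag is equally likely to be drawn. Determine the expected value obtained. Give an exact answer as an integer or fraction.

E[X | Bag 1] = (2 + 17 + 10 + 7 + 17)/5 = 53/5
E[X | Bag 2] = (2 + 15 + 3 + 2)/4 = 11/2
E[X | Bag 3] = (16 − 2 + 7 + 7 + 6)/5 = 34/5
E[X] = (1/2)·53/5 + (1/4)·11/2 + (1/4)·34/5 = 67/8

67/8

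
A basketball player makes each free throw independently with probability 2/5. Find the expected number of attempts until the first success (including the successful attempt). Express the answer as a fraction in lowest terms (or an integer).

For a geometric distribution, E[trials] = 1/p = 1/(2/5) = 5/2.

5/2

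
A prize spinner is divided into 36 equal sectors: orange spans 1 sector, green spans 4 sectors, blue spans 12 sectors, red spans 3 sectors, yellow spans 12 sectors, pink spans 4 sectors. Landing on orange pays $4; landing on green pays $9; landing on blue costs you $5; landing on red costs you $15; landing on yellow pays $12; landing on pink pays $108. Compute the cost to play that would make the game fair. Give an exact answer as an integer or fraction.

E[payout] = (1/36)·4 + (4/36)·9 + (12/36)·(-5) + (3/36)·(-15) + (12/36)·12 + (4/36)·108 = 511/36
Fair fee = E[payout] = 511/36

511/36 dollars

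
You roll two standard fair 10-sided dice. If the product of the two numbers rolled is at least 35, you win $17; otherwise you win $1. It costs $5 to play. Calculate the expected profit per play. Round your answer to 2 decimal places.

$1.92

E[payout] = (63/100)·1 + (37/100)·17 = 173/25
Expected profit = 173/25 − 5 = 48/25 ≈ $1.92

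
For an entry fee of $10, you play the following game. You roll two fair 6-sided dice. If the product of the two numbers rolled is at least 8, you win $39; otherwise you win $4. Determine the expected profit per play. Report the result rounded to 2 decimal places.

$15.39

E[payout] = (7/18)·4 + (11/18)·39 = 457/18
Expected profit = 457/18 − 10 = 277/18 ≈ $15.39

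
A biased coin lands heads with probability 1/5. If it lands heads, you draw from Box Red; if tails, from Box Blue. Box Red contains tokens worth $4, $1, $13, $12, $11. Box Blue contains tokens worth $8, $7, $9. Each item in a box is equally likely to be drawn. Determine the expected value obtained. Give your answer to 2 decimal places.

$8.04

E[X | Box Red] = (4 + 1 + 13 + 12 + 11)/5 = 41/5
E[X | Box Blue] = (8 + 7 + 9)/3 = 8
E[X] = (1/5)·41/5 + (4/5)·8 = 201/25 ≈ 8.04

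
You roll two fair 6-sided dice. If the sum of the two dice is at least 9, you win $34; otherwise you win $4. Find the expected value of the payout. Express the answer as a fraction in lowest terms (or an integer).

E[payout] = (13/18)·4 + (5/18)·34 = 37/3

37/3 dollars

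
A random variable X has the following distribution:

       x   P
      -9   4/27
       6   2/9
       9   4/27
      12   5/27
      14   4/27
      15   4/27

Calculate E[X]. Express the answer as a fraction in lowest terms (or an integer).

E[X] = (4/27)·(-9) + (2/9)·6 + (4/27)·9 + (5/27)·12 + (4/27)·14 + (4/27)·15
     = 212/27

212/27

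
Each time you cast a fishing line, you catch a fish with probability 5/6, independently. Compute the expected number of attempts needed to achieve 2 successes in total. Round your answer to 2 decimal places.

By linearity (sum of 2 independent geometric waits), E[trials] = 2/p = 2/(5/6) = 12/5.
≈ 2.40

2.40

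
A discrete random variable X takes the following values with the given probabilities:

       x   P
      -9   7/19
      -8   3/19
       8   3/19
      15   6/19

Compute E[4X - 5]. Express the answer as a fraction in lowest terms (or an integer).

E[4x-5] = (7/19)·(-41) + (3/19)·(-37) + (3/19)·27 + (6/19)·55
     = 13/19

13/19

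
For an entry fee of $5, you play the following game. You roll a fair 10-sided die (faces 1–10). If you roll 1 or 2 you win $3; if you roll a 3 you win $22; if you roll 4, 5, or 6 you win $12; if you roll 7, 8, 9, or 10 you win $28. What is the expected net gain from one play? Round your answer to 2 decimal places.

E[payout] = (1/5)·3 + (3/10)·12 + (1/10)·22 + (2/5)·28 = 88/5
Expected profit = 88/5 − 5 = 63/5 ≈ $12.60

$12.60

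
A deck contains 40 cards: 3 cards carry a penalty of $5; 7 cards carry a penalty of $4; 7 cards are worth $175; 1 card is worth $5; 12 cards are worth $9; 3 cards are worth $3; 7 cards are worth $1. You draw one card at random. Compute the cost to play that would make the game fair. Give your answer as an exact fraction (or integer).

E[payout] = (3/40)·(-5) + (7/40)·(-4) + (7/40)·175 + (1/40)·5 + (12/40)·9 + (3/40)·3 + (7/40)·1 = 1311/40
Fair fee = E[payout] = 1311/40

1311/40 dollars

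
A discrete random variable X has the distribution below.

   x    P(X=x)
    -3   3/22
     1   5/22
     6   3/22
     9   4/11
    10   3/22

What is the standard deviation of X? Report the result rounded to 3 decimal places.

4.653

E[X] = 58/11, E[X²] = 544/11
Var(X) = E[X²] − (E[X])² = 544/11 − 3364/121 = 2620/121
SD(X) = √(2620/121) ≈ 4.653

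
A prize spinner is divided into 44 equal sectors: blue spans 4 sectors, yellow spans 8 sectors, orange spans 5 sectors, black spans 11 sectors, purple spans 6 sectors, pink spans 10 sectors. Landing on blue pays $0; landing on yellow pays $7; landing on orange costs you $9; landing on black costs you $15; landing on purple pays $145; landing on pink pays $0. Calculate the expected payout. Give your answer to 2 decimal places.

$16.27

E[payout] = (4/44)·0 + (8/44)·7 + (5/44)·(-9) + (11/44)·(-15) + (6/44)·145 + (10/44)·0 = 179/11
≈ $16.27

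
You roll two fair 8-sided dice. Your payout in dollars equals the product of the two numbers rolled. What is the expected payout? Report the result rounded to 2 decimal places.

Distribution of the product of the two numbers rolled: 1 w.p. 1/64, 2 w.p. 1/32, 3 w.p. 1/32, 4 w.p. 3/64, 5 w.p. 1/32, 6 w.p. 1/16, …
E[payout] = (1/64)·1 + (1/32)·2 + (1/32)·3 + (3/64)·4 + (1/32)·5 + (1/16)·6 + (1/32)·7 + (1/16)·8 + (1/64)·9 + (1/32)·10 + (1/16)·12 + (1/32)·14 + (1/32)·15 + (3/64)·16 + (1/32)·18 + (1/32)·20 + (1/32)·21 + (1/16)·24 + (1/64)·25 + (1/32)·28 + (1/32)·30 + (1/32)·32 + (1/32)·35 + (1/64)·36 + (1/32)·40 + (1/32)·42 + (1/32)·48 + (1/64)·49 + (1/32)·56 + (1/64)·64 = 81/4
≈ $20.25

$20.25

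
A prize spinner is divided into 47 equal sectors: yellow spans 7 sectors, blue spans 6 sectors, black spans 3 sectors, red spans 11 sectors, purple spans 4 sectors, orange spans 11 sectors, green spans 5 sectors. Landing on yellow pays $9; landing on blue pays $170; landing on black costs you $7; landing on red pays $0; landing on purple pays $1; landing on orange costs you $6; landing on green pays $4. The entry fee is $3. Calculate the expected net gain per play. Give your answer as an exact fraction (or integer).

879/47 dollars

E[payout] = (7/47)·9 + (6/47)·170 + (3/47)·(-7) + (11/47)·0 + (4/47)·1 + (11/47)·(-6) + (5/47)·4 = 1020/47
Expected profit = 1020/47 − 3 = 879/47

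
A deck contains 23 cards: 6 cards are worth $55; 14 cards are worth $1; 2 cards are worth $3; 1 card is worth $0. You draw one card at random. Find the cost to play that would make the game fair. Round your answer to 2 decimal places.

$15.22

E[payout] = (6/23)·55 + (14/23)·1 + (2/23)·3 + (1/23)·0 = 350/23
Fair fee = E[payout] = 350/23 ≈ $15.22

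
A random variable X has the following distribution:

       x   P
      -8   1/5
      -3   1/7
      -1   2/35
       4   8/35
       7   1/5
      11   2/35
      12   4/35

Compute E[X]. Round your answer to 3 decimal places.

2.229

E[X] = (1/5)·(-8) + (1/7)·(-3) + (2/35)·(-1) + (8/35)·4 + (1/5)·7 + (2/35)·11 + (4/35)·12
     = 78/35 ≈ 2.229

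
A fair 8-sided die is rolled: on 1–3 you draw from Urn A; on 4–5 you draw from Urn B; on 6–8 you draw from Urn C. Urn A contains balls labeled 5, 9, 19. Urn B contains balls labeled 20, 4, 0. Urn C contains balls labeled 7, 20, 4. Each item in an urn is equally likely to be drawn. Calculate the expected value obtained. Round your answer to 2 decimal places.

10.00

E[X | Urn A] = (5 + 9 + 19)/3 = 11
E[X | Urn B] = (20 + 4 + 0)/3 = 8
E[X | Urn C] = (7 + 20 + 4)/3 = 31/3
E[X] = (3/8)·11 + (1/4)·8 + (3/8)·31/3 = 10 ≈ 10.00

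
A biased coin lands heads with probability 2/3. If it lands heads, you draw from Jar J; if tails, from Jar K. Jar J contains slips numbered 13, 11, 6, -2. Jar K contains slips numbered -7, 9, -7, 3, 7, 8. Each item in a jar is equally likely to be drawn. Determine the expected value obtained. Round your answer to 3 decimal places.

5.389

E[X | Jar J] = (13 + 11 + 6 − 2)/4 = 7
E[X | Jar K] = (-7 + 9 − 7 + 3 + 7 + 8)/6 = 13/6
E[X] = (2/3)·7 + (1/3)·13/6 = 97/18 ≈ 5.389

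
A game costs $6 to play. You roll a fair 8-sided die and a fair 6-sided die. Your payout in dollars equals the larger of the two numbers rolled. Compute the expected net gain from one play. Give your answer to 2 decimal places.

Distribution of the larger of the two numbers rolled: 1 w.p. 1/48, 2 w.p. 1/16, 3 w.p. 5/48, 4 w.p. 7/48, 5 w.p. 3/16, 6 w.p. 11/48, …
E[payout] = (1/48)·1 + (1/16)·2 + (5/48)·3 + (7/48)·4 + (3/16)·5 + (11/48)·6 + (1/8)·7 + (1/8)·8 = 251/48
Expected profit = 251/48 − 6 = -37/48 ≈ -$0.77

-$0.77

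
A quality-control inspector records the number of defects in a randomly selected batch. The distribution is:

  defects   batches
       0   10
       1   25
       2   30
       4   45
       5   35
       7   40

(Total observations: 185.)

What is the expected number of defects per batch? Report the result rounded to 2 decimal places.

Total = 185, so P(defects=0) = 10/185, etc.
E[X] = (2/37)·0 + (5/37)·1 + (6/37)·2 + (9/37)·4 + (7/37)·5 + (8/37)·7
     = 144/37 ≈ 3.89

3.89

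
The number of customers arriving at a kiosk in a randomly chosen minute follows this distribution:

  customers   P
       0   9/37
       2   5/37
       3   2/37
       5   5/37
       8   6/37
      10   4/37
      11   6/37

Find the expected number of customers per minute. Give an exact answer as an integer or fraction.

195/37

E[X] = (9/37)·0 + (5/37)·2 + (2/37)·3 + (5/37)·5 + (6/37)·8 + (4/37)·10 + (6/37)·11
     = 195/37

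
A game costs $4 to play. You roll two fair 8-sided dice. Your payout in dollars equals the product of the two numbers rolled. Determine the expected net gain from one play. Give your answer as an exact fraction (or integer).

Distribution of the product of the two numbers rolled: 1 w.p. 1/64, 2 w.p. 1/32, 3 w.p. 1/32, 4 w.p. 3/64, 5 w.p. 1/32, 6 w.p. 1/16, …
E[payout] = (1/64)·1 + (1/32)·2 + (1/32)·3 + (3/64)·4 + (1/32)·5 + (1/16)·6 + (1/32)·7 + (1/16)·8 + (1/64)·9 + (1/32)·10 + (1/16)·12 + (1/32)·14 + (1/32)·15 + (3/64)·16 + (1/32)·18 + (1/32)·20 + (1/32)·21 + (1/16)·24 + (1/64)·25 + (1/32)·28 + (1/32)·30 + (1/32)·32 + (1/32)·35 + (1/64)·36 + (1/32)·40 + (1/32)·42 + (1/32)·48 + (1/64)·49 + (1/32)·56 + (1/64)·64 = 81/4
Expected profit = 81/4 − 4 = 65/4

65/4 dollars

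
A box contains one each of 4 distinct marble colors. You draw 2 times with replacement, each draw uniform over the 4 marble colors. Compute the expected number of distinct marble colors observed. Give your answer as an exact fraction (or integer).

7/4

Let Xⱼ=1 if type j appears at least once. P(Xⱼ=1) = 1 − ((4−1)/4)^2 = 7/16.
E[#distinct] = 4·7/16 = 7/4.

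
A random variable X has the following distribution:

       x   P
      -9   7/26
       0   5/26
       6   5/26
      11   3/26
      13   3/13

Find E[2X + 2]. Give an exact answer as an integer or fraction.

8

E[2x+2] = (7/26)·(-16) + (5/26)·2 + (5/26)·14 + (3/26)·24 + (3/13)·28
     = 8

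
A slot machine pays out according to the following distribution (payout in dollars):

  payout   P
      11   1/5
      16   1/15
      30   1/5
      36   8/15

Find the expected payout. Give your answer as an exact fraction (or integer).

E[X] = (1/5)·11 + (1/15)·16 + (1/5)·30 + (8/15)·36
     = 427/15

427/15 dollars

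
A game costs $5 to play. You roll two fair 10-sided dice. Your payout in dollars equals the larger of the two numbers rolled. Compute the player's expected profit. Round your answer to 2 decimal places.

Distribution of the larger of the two numbers rolled: 1 w.p. 1/100, 2 w.p. 3/100, 3 w.p. 1/20, 4 w.p. 7/100, 5 w.p. 9/100, 6 w.p. 11/100, …
E[payout] = (1/100)·1 + (3/100)·2 + (1/20)·3 + (7/100)·4 + (9/100)·5 + (11/100)·6 + (13/100)·7 + (3/20)·8 + (17/100)·9 + (19/100)·10 = 143/20
Expected profit = 143/20 − 5 = 43/20 ≈ $2.15

$2.15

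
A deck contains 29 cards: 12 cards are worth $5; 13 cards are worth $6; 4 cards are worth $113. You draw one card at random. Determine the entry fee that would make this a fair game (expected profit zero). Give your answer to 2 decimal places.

$20.34

E[payout] = (12/29)·5 + (13/29)·6 + (4/29)·113 = 590/29
Fair fee = E[payout] = 590/29 ≈ $20.34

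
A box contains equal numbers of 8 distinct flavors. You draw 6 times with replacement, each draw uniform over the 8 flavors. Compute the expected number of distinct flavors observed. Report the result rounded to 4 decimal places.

Let Xⱼ=1 if type j appears at least once. P(Xⱼ=1) = 1 − ((8−1)/8)^6 = 144495/262144.
E[#distinct] = 8·144495/262144 = 144495/32768.
≈ 4.4096

4.4096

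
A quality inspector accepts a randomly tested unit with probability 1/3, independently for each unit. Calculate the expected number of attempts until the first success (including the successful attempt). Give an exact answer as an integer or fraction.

For a geometric distribution, E[trials] = 1/p = 1/(1/3) = 3.

3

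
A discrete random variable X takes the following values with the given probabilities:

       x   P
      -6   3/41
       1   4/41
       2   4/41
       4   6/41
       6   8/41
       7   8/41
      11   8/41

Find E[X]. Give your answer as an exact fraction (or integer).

E[X] = (3/41)·(-6) + (4/41)·1 + (4/41)·2 + (6/41)·4 + (8/41)·6 + (8/41)·7 + (8/41)·11
     = 210/41

210/41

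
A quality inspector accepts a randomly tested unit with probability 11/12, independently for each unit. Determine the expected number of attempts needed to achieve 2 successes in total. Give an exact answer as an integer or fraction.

By linearity (sum of 2 independent geometric waits), E[trials] = 2/p = 2/(11/12) = 24/11.

24/11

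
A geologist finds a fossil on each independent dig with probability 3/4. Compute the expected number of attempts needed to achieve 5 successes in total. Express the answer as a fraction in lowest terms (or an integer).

By linearity (sum of 5 independent geometric waits), E[trials] = 5/p = 5/(3/4) = 20/3.

20/3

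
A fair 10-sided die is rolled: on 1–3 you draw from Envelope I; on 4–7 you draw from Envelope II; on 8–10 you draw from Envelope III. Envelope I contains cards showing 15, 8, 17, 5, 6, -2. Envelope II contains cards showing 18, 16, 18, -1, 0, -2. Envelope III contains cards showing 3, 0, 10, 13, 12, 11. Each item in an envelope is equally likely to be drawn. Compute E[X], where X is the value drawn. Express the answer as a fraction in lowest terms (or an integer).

49/6

E[X | Envelope I] = (15 + 8 + 17 + 5 + 6 − 2)/6 = 49/6
E[X | Envelope II] = (18 + 16 + 18 − 1 + 0 − 2)/6 = 49/6
E[X | Envelope III] = (3 + 0 + 10 + 13 + 12 + 11)/6 = 49/6
E[X] = (3/10)·49/6 + (2/5)·49/6 + (3/10)·49/6 = 49/6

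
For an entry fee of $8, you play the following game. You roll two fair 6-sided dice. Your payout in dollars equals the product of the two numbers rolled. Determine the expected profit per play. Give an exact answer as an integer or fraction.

17/4 dollars

Distribution of the product of the two numbers rolled: 1 w.p. 1/36, 2 w.p. 1/18, 3 w.p. 1/18, 4 w.p. 1/12, 5 w.p. 1/18, 6 w.p. 1/9, …
E[payout] = (1/36)·1 + (1/18)·2 + (1/18)·3 + (1/12)·4 + (1/18)·5 + (1/9)·6 + (1/18)·8 + (1/36)·9 + (1/18)·10 + (1/9)·12 + (1/18)·15 + (1/36)·16 + (1/18)·18 + (1/18)·20 + (1/18)·24 + (1/36)·25 + (1/18)·30 + (1/36)·36 = 49/4
Expected profit = 49/4 − 8 = 17/4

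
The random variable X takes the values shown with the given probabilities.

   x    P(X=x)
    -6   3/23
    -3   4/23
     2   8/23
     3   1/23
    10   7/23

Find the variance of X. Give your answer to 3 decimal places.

E[X] = (3/23)·(-6) + (4/23)·(-3) + (8/23)·2 + (1/23)·3 + (7/23)·10 = 59/23
E[X²] = (3/23)·36 + (4/23)·9 + (8/23)·4 + (1/23)·9 + (7/23)·100 = 885/23
Var(X) = 885/23 − (59/23)² = 16874/529 ≈ 31.898

31.898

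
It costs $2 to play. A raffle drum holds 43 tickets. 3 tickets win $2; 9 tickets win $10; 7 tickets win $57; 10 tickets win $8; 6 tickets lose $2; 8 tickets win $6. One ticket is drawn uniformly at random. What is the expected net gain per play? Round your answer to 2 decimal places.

$12.21

E[payout] = (3/43)·2 + (9/43)·10 + (7/43)·57 + (10/43)·8 + (6/43)·(-2) + (8/43)·6 = 611/43
Expected profit = 611/43 − 2 = 525/43 ≈ $12.21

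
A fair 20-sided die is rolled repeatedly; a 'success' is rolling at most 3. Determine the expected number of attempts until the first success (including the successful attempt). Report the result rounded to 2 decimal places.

6.67

For a geometric distribution, E[trials] = 1/p = 1/(3/20) = 20/3.
≈ 6.67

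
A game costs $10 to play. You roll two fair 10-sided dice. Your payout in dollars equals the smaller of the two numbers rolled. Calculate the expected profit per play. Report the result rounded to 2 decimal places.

Distribution of the smaller of the two numbers rolled: 1 w.p. 19/100, 2 w.p. 17/100, 3 w.p. 3/20, 4 w.p. 13/100, 5 w.p. 11/100, 6 w.p. 9/100, …
E[payout] = (19/100)·1 + (17/100)·2 + (3/20)·3 + (13/100)·4 + (11/100)·5 + (9/100)·6 + (7/100)·7 + (1/20)·8 + (3/100)·9 + (1/100)·10 = 77/20
Expected profit = 77/20 − 10 = -123/20 ≈ -$6.15

-$6.15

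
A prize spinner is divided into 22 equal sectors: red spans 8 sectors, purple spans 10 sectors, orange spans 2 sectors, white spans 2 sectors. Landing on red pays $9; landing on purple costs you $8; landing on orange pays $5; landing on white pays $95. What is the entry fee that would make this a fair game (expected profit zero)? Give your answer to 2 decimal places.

E[payout] = (8/22)·9 + (10/22)·(-8) + (2/22)·5 + (2/22)·95 = 96/11
Fair fee = E[payout] = 96/11 ≈ $8.73

$8.73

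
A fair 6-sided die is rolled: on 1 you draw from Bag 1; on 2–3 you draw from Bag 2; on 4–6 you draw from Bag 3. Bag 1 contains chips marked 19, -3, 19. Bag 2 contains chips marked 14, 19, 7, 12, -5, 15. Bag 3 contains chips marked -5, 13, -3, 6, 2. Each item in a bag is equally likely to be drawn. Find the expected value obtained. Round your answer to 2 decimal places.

6.69

E[X | Bag 1] = (19 − 3 + 19)/3 = 35/3
E[X | Bag 2] = (14 + 19 + 7 + 12 − 5 + 15)/6 = 31/3
E[X | Bag 3] = (-5 + 13 − 3 + 6 + 2)/5 = 13/5
E[X] = (1/6)·35/3 + (1/3)·31/3 + (1/2)·13/5 = 301/45 ≈ 6.69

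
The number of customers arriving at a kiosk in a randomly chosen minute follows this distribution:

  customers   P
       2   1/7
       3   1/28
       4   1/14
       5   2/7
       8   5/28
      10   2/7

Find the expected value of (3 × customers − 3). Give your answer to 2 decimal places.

16.18

E[3x-3] = (1/7)·3 + (1/28)·6 + (1/14)·9 + (2/7)·12 + (5/28)·21 + (2/7)·27
     = 453/28 ≈ 16.18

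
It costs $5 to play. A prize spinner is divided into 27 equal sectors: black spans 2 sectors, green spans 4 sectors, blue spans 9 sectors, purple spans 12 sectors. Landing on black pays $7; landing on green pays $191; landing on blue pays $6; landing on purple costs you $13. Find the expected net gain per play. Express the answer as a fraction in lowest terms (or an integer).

541/27 dollars

E[payout] = (2/27)·7 + (4/27)·191 + (9/27)·6 + (12/27)·(-13) = 676/27
Expected profit = 676/27 − 5 = 541/27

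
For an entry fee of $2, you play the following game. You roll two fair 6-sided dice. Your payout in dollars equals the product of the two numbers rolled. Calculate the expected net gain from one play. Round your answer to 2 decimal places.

Distribution of the product of the two numbers rolled: 1 w.p. 1/36, 2 w.p. 1/18, 3 w.p. 1/18, 4 w.p. 1/12, 5 w.p. 1/18, 6 w.p. 1/9, …
E[payout] = (1/36)·1 + (1/18)·2 + (1/18)·3 + (1/12)·4 + (1/18)·5 + (1/9)·6 + (1/18)·8 + (1/36)·9 + (1/18)·10 + (1/9)·12 + (1/18)·15 + (1/36)·16 + (1/18)·18 + (1/18)·20 + (1/18)·24 + (1/36)·25 + (1/18)·30 + (1/36)·36 = 49/4
Expected profit = 49/4 − 2 = 41/4 ≈ $10.25

$10.25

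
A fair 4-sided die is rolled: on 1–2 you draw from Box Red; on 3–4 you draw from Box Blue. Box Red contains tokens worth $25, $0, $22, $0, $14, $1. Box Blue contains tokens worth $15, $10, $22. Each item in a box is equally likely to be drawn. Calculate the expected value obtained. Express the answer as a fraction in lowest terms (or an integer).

E[X | Box Red] = (25 + 0 + 22 + 0 + 14 + 1)/6 = 31/3
E[X | Box Blue] = (15 + 10 + 22)/3 = 47/3
E[X] = (1/2)·31/3 + (1/2)·47/3 = 13

$13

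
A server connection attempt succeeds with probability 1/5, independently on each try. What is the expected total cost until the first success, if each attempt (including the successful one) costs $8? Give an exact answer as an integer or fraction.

$40

E[#attempts] = 1/p = 5; E[cost] = 8·5 = 40.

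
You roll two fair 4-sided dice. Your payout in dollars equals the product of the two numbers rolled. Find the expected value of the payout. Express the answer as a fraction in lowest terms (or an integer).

Distribution of the product of the two numbers rolled: 1 w.p. 1/16, 2 w.p. 1/8, 3 w.p. 1/8, 4 w.p. 3/16, 6 w.p. 1/8, 8 w.p. 1/8, …
E[payout] = (1/16)·1 + (1/8)·2 + (1/8)·3 + (3/16)·4 + (1/8)·6 + (1/8)·8 + (1/16)·9 + (1/8)·12 + (1/16)·16 = 25/4

25/4 dollars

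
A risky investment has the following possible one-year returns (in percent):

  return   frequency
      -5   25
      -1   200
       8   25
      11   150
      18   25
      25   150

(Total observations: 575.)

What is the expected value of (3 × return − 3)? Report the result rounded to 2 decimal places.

26.87

Total = 575, so P(return=-5) = 25/575, etc.
E[3x-3] = (1/23)·(-18) + (8/23)·(-6) + (1/23)·21 + (6/23)·30 + (1/23)·51 + (6/23)·72
     = 618/23 ≈ 26.87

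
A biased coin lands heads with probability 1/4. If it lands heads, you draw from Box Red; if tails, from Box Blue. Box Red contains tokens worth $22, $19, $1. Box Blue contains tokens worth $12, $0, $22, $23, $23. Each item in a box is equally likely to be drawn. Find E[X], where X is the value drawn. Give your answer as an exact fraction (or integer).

31/2 dollars

E[X | Box Red] = (22 + 19 + 1)/3 = 14
E[X | Box Blue] = (12 + 0 + 22 + 23 + 23)/5 = 16
E[X] = (1/4)·14 + (3/4)·16 = 31/2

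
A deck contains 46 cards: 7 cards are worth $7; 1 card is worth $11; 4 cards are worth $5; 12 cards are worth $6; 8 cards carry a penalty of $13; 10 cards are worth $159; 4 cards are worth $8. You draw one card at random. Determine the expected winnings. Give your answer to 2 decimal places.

$36.30

E[payout] = (7/46)·7 + (1/46)·11 + (4/46)·5 + (12/46)·6 + (8/46)·(-13) + (10/46)·159 + (4/46)·8 = 835/23
≈ $36.30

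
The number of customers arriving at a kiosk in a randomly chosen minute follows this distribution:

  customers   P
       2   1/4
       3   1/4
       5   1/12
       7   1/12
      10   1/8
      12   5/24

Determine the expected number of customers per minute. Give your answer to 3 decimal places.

E[X] = (1/4)·2 + (1/4)·3 + (1/12)·5 + (1/12)·7 + (1/8)·10 + (5/24)·12
     = 6 ≈ 6.000

6.000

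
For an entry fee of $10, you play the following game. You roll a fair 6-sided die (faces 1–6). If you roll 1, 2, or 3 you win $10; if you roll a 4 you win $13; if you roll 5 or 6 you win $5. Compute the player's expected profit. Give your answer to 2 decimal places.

E[payout] = (1/3)·5 + (1/2)·10 + (1/6)·13 = 53/6
Expected profit = 53/6 − 10 = -7/6 ≈ -$1.17

-$1.17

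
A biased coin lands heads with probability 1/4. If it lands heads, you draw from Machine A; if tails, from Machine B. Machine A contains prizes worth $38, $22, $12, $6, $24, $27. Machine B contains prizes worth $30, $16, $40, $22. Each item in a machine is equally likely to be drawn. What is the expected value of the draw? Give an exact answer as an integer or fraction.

E[X | Machine A] = (38 + 22 + 12 + 6 + 24 + 27)/6 = 43/2
E[X | Machine B] = (30 + 16 + 40 + 22)/4 = 27
E[X] = (1/4)·43/2 + (3/4)·27 = 205/8

205/8 dollars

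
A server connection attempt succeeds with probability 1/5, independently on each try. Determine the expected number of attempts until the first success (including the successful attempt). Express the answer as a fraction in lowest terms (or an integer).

5

For a geometric distribution, E[trials] = 1/p = 1/(1/5) = 5.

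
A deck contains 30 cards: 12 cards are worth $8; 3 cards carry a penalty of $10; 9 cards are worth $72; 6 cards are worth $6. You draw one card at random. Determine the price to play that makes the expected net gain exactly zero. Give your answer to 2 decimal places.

$25.00

E[payout] = (12/30)·8 + (3/30)·(-10) + (9/30)·72 + (6/30)·6 = 25
Fair fee = E[payout] = 25 ≈ $25.00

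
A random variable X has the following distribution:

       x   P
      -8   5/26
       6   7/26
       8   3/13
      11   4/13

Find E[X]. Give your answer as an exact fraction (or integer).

E[X] = (5/26)·(-8) + (7/26)·6 + (3/13)·8 + (4/13)·11
     = 69/13

69/13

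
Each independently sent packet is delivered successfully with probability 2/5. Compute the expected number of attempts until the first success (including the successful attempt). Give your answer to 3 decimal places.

2.500

For a geometric distribution, E[trials] = 1/p = 1/(2/5) = 5/2.
≈ 2.500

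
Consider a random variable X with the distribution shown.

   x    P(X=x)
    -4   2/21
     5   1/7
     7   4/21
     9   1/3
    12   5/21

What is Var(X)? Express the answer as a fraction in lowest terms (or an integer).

8426/441

E[X] = (2/21)·(-4) + (1/7)·5 + (4/21)·7 + (1/3)·9 + (5/21)·12 = 158/21
E[X²] = (2/21)·16 + (1/7)·25 + (4/21)·49 + (1/3)·81 + (5/21)·144 = 530/7
Var(X) = 530/7 − (158/21)² = 8426/441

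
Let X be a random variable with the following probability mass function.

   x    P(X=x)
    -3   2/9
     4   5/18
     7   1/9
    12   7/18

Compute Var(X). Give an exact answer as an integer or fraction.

E[X] = (2/9)·(-3) + (5/18)·4 + (1/9)·7 + (7/18)·12 = 53/9
E[X²] = (2/9)·9 + (5/18)·16 + (1/9)·49 + (7/18)·144 = 611/9
Var(X) = 611/9 − (53/9)² = 2690/81

2690/81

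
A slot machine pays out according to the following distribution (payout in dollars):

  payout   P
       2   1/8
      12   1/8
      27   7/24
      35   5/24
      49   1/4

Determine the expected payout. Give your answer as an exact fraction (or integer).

175/6 dollars

E[X] = (1/8)·2 + (1/8)·12 + (7/24)·27 + (5/24)·35 + (1/4)·49
     = 175/6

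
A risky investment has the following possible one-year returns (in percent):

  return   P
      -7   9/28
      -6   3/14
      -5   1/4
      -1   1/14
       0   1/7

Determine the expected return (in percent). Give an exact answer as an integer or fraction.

E[X] = (9/28)·(-7) + (3/14)·(-6) + (1/4)·(-5) + (1/14)·(-1) + (1/7)·0
     = -34/7

-34/7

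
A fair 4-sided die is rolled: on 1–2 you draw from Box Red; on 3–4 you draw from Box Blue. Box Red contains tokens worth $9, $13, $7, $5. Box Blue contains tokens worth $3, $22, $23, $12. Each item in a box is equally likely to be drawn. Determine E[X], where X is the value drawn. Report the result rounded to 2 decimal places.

E[X | Box Red] = (9 + 13 + 7 + 5)/4 = 17/2
E[X | Box Blue] = (3 + 22 + 23 + 12)/4 = 15
E[X] = (1/2)·17/2 + (1/2)·15 = 47/4 ≈ 11.75

$11.75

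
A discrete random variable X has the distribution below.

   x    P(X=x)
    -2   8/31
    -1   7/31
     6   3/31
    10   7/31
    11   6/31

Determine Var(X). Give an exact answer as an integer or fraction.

31602/961

E[X] = (8/31)·(-2) + (7/31)·(-1) + (3/31)·6 + (7/31)·10 + (6/31)·11 = 131/31
E[X²] = (8/31)·4 + (7/31)·1 + (3/31)·36 + (7/31)·100 + (6/31)·121 = 1573/31
Var(X) = 1573/31 − (131/31)² = 31602/961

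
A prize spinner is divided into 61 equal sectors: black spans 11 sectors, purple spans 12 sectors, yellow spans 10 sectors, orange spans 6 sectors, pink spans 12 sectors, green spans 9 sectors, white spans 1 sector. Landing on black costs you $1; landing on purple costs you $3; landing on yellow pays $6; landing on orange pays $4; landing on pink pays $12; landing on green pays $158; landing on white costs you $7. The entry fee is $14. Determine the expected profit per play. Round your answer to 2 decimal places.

$12.16

E[payout] = (11/61)·(-1) + (12/61)·(-3) + (10/61)·6 + (6/61)·4 + (12/61)·12 + (9/61)·158 + (1/61)·(-7) = 1596/61
Expected profit = 1596/61 − 14 = 742/61 ≈ $12.16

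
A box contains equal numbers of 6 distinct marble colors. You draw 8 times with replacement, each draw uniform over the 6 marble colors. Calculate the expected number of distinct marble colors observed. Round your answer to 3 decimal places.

4.605

Let Xⱼ=1 if type j appears at least once. P(Xⱼ=1) = 1 − ((6−1)/6)^8 = 1288991/1679616.
E[#distinct] = 6·1288991/1679616 = 1288991/279936.
≈ 4.605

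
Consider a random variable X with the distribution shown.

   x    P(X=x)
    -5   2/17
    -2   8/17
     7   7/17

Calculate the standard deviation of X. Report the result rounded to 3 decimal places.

4.813

E[X] = 23/17, E[X²] = 25
Var(X) = E[X²] − (E[X])² = 25 − 529/289 = 6696/289
SD(X) = √(6696/289) ≈ 4.813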